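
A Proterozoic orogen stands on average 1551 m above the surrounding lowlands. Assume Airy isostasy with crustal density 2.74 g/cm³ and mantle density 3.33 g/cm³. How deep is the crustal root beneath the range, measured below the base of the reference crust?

Balancing pressure at the compensation depth: the weight of the topography is balanced by the buoyancy of the root, ρ_c h = (ρ_m − ρ_c) r.
r = h · ρ_c / (ρ_m − ρ_c) = 1551 m × 2.74 / (3.33 − 2.74) = 7200 m.

7200 m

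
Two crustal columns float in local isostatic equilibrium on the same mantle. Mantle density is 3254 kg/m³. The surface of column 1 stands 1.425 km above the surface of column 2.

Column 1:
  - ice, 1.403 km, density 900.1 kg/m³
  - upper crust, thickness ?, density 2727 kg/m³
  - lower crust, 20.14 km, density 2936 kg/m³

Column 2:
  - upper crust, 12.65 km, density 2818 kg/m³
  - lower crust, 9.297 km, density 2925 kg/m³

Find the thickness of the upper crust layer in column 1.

6.65 km

Take the compensation level at the base of the deeper column (depth z_c below the surface of column 1) and equate Σ ρ_i t_i down to z_c; mantle fills any gap and the z_c terms cancel.
Column 1: 1.403×900.1 + x×2727 + 20.14×2936 + (z_c − 21.543 − x)×3254
Column 2: 1.425×0 + 12.65×2818 + 9.297×2925 + (z_c − 1.425 − 21.947)×3254
The z_c×3254 term appears on both sides and cancels. Collect the known terms of each column as K = Σ(ρt)_known − 3254 × (depth of known layers): K_1 = 60393.8803 − 3254×21.543 = −9707.0417; K_2 = 62841.425 − 3254×(1.425 + 21.947) = −13211.063.
Balance: K_1 − x×(3254 − 2727) = K_2, so x = (K_1 − K_2)/(3254 − 2727) = 3504.02/527 = 6.65 km.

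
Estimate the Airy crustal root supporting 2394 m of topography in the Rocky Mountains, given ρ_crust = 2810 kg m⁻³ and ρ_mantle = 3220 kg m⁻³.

16400 m

By Archimedes' principle applied to the lithosphere: the weight of the topography is balanced by the buoyancy of the root, ρ_c h = (ρ_m − ρ_c) r.
r = h · ρ_c / (ρ_m − ρ_c) = 2394 m × 2810 / (3220 − 2810) = 16400 m.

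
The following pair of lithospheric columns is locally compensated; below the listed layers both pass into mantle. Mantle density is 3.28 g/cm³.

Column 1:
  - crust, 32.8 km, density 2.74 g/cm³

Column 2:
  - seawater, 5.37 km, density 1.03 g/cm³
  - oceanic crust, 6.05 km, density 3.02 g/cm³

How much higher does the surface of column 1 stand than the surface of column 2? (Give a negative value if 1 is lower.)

1.24 km

For any compensation level in the mantle, the mantle terms cancel and isostasy reduces to e = (Σt_1 − Σt_2) − (Σ(ρt)_1 − Σ(ρt)_2) / ρ_m.
Σt_1 = 32.8 km; Σt_2 = 11.42 km; Σ(ρt)_1 = 89.872; Σ(ρt)_2 = 23.8021 (in km·g/cm³).
e = (32.8 − 11.42) − (89.872 − 23.8021) / 3.28 = 1.24 km.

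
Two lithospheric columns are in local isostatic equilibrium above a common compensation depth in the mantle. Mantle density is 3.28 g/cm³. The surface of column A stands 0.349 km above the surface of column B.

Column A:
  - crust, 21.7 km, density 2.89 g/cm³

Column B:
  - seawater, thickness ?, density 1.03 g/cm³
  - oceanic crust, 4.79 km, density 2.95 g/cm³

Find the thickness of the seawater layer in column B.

2.55 km

Take the compensation level at the base of the deeper column (depth z_c below the surface of column A) and equate Σ ρ_i t_i down to z_c; mantle fills any gap and the z_c terms cancel.
Column A: 21.7×2.89 + (z_c − 21.7)×3.28
Column B: 0.349×0 + x×1.03 + 4.79×2.95 + (z_c − 0.349 − 4.79 − x)×3.28
The z_c×3.28 term appears on both sides and cancels. Collect the known terms of each column as K = Σ(ρt)_known − 3.28 × (depth of known layers): K_A = 62.713 − 3.28×21.7 = −8.463; K_B = 14.1305 − 3.28×(0.349 + 4.79) = −2.72542.
Balance: K_A = K_B − x×(3.28 − 1.03), so x = (K_B − K_A)/(3.28 − 1.03) = 5.73758/2.25 = 2.55 km.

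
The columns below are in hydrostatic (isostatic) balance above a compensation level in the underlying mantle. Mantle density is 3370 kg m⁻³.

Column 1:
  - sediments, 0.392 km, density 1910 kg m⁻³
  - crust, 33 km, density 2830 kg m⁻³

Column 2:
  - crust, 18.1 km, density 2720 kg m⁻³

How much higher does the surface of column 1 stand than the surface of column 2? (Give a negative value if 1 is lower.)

1.97 km

For any compensation level in the mantle, the mantle terms cancel and isostasy reduces to e = (Σt_1 − Σt_2) − (Σ(ρt)_1 − Σ(ρt)_2) / ρ_m.
Σt_1 = 33.392 km; Σt_2 = 18.1 km; Σ(ρt)_1 = 94138.72; Σ(ρt)_2 = 49232 (in km·kg m⁻³).
e = (33.392 − 18.1) − (94138.72 − 49232) / 3370 = 1.97 km.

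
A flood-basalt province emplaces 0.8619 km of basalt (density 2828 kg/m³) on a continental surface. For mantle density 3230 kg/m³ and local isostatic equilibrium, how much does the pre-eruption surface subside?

0.755 km

Subaerial loading: s = t ρ_load / ρ_m.
s = 0.8619 km × 2828/3230 = 0.755 km.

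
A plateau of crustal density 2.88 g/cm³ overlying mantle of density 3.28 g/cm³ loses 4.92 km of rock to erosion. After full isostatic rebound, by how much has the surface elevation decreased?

0.6 km

Rebound u = e ρ_c/ρ_m = 4.92 km × 2.88/3.28 = 4.32 km.
Net surface drop = e − u = 4.92 km − 4.32 km = e (ρ_m − ρ_c)/ρ_m = 0.6 km.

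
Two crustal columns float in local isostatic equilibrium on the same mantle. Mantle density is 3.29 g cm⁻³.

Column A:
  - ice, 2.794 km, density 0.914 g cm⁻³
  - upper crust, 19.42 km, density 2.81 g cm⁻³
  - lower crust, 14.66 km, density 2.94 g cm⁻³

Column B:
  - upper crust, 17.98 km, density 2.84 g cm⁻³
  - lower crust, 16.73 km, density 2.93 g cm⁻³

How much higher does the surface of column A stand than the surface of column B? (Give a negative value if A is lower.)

2.12 km

For any compensation level in the mantle, the mantle terms cancel and isostasy reduces to e = (Σt_A − Σt_B) − (Σ(ρt)_A − Σ(ρt)_B) / ρ_m.
Σt_A = 36.874 km; Σt_B = 34.71 km; Σ(ρt)_A = 100.224316; Σ(ρt)_B = 100.0821 (in km·g cm⁻³).
e = (36.874 − 34.71) − (100.224316 − 100.0821) / 3.29 = 2.12 km.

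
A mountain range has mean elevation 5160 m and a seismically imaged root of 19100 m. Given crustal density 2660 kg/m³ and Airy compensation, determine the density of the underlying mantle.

Airy balance: ρ_c h = (ρ_m − ρ_c) r → ρ_m = ρ_c (1 + h/r).
ρ_m = 2660 × (1 + 5160 m/19100 m) = 3380 kg/m³.

3380 kg/m³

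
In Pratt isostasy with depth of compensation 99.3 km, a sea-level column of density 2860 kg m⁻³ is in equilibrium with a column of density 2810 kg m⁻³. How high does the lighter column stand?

ρ_ref D = ρ (D + h) → h = D (ρ_ref − ρ)/ρ.
h = 99.3 km × (2860 − 2810)/2810 = 1.77 km.

1.77 km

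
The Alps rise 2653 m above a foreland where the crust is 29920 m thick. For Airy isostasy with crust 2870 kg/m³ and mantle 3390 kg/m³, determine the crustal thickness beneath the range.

Root depth r = h ρ_c / (ρ_m − ρ_c) = 2653 m × 2870 / 520 = 14640 m.
Total thickness = T + h + r = 29920 m + 2653 m + 14640 m = 47200 m.

47200 m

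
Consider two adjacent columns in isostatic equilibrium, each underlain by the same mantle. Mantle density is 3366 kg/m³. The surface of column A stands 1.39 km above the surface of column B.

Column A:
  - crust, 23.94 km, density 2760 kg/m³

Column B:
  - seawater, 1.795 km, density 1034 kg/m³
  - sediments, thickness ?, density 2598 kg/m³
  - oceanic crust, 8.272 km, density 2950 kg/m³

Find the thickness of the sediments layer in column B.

2.87 km

Take the compensation level at the base of the deeper column (depth z_c below the surface of column A) and equate Σ ρ_i t_i down to z_c; mantle fills any gap and the z_c terms cancel.
Column A: 23.94×2760 + (z_c − 23.94)×3366
Column B: 1.39×0 + 1.795×1034 + x×2598 + 8.272×2950 + (z_c − 1.39 − 10.067 − x)×3366
The z_c×3366 term appears on both sides and cancels. Collect the known terms of each column as K = Σ(ρt)_known − 3366 × (depth of known layers): K_A = 66074.4 − 3366×23.94 = −14507.64; K_B = 26258.43 − 3366×(1.39 + 10.067) = −12305.832.
Balance: K_A = K_B − x×(3366 − 2598), so x = (K_B − K_A)/(3366 − 2598) = 2201.81/768 = 2.87 km.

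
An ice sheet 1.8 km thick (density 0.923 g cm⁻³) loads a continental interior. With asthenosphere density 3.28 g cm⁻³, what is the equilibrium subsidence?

By Archimedes' principle applied to the lithosphere: the ice load ρ_ice t is balanced by mantle displaced below, ρ_m s.
s = t ρ_ice / ρ_m = 1.8 km × 0.923/3.28 = 0.507 km.

0.507 km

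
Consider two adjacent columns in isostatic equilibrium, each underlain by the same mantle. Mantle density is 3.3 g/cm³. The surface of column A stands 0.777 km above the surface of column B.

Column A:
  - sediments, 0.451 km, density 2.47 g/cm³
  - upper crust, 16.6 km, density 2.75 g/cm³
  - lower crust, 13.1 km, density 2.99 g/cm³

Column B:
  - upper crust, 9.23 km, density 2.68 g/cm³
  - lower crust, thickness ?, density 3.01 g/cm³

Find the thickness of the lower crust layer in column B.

Take the compensation level at the base of the deeper column (depth z_c below the surface of column A) and equate Σ ρ_i t_i down to z_c; mantle fills any gap and the z_c terms cancel.
Column A: 0.451×2.47 + 16.6×2.75 + 13.1×2.99 + (z_c − 30.151)×3.3
Column B: 0.777×0 + 9.23×2.68 + x×3.01 + (z_c − 0.777 − 9.23 − x)×3.3
The z_c×3.3 term appears on both sides and cancels. Collect the known terms of each column as K = Σ(ρt)_known − 3.3 × (depth of known layers): K_A = 85.93297 − 3.3×30.151 = −13.56533; K_B = 24.7364 − 3.3×(0.777 + 9.23) = −8.2867.
Balance: K_A = K_B − x×(3.3 − 3.01), so x = (K_B − K_A)/(3.3 − 3.01) = 5.27863/0.29 = 18.2 km.

18.2 km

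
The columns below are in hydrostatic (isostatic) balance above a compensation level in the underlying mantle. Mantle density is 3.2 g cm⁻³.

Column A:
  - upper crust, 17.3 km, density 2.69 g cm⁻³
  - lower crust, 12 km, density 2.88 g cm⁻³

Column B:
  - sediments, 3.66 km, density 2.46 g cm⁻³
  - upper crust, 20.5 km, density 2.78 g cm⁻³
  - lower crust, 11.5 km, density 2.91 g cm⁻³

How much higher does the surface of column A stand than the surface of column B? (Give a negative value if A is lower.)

For any compensation level in the mantle, the mantle terms cancel and isostasy reduces to e = (Σt_A − Σt_B) − (Σ(ρt)_A − Σ(ρt)_B) / ρ_m.
Σt_A = 29.3 km; Σt_B = 35.66 km; Σ(ρt)_A = 81.097; Σ(ρt)_B = 99.4586 (in km·g cm⁻³).
e = (29.3 − 35.66) − (81.097 − 99.4586) / 3.2 = −0.622 km.

−0.622 km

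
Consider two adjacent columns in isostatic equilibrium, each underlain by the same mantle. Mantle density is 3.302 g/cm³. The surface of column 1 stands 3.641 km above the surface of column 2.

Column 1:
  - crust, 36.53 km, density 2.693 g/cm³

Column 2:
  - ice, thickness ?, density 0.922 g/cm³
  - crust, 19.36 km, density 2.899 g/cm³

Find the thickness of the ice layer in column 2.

Take the compensation level at the base of the deeper column (depth z_c below the surface of column 1) and equate Σ ρ_i t_i down to z_c; mantle fills any gap and the z_c terms cancel.
Column 1: 36.53×2.693 + (z_c − 36.53)×3.302
Column 2: 3.641×0 + x×0.922 + 19.36×2.899 + (z_c − 3.641 − 19.36 − x)×3.302
The z_c×3.302 term appears on both sides and cancels. Collect the known terms of each column as K = Σ(ρt)_known − 3.302 × (depth of known layers): K_1 = 98.37529 − 3.302×36.53 = −22.24677; K_2 = 56.12464 − 3.302×(3.641 + 19.36) = −19.824662.
Balance: K_1 = K_2 − x×(3.302 − 0.922), so x = (K_2 − K_1)/(3.302 − 0.922) = 2.42211/2.38 = 1.02 km.

1.02 km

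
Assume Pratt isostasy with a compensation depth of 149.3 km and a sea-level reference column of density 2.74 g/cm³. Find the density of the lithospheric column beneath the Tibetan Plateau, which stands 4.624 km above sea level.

2.66 g/cm³

Pratt balance: ρ_ref D = ρ (D + h).
ρ = ρ_ref D/(D + h) = 2.74 × 149.3 km/(149.3 km + 4.624 km) = 2.66 g/cm³.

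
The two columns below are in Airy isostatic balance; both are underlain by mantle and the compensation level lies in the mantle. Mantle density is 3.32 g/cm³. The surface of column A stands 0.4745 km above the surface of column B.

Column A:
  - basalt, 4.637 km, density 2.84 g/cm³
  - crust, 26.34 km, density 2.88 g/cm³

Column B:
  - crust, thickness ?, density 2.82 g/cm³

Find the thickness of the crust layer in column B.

24.5 km

Take the compensation level at the base of the deeper column (depth z_c below the surface of column A) and equate Σ ρ_i t_i down to z_c; mantle fills any gap and the z_c terms cancel.
Column A: 4.637×2.84 + 26.34×2.88 + (z_c − 30.977)×3.32
Column B: 0.4745×0 + x×2.82 + (z_c − 0.4745 − 0 − x)×3.32
The z_c×3.32 term appears on both sides and cancels. Collect the known terms of each column as K = Σ(ρt)_known − 3.32 × (depth of known layers): K_A = 89.02828 − 3.32×30.977 = −13.81536; K_B = 0 − 3.32×(0.4745 + 0) = −1.57534.
Balance: K_A = K_B − x×(3.32 − 2.82), so x = (K_B − K_A)/(3.32 − 2.82) = 12.24/0.5 = 24.5 km.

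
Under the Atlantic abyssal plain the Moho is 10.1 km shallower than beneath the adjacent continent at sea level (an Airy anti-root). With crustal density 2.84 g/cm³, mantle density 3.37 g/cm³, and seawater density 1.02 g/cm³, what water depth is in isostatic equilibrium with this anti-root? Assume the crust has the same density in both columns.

Replacing a thickness d of crust by seawater at the top must be balanced by replacing crust with mantle at the base: d (ρ_c − ρ_w) = a (ρ_m − ρ_c).
d = a (ρ_m − ρ_c)/(ρ_c − ρ_w) = 10.1 km × 0.53/1.82 = 2.94 km.

2.94 km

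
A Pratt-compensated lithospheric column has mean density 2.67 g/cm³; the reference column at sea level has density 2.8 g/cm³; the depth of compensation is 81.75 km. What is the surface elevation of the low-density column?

3.98 km

ρ_ref D = ρ (D + h) → h = D (ρ_ref − ρ)/ρ.
h = 81.75 km × (2.8 − 2.67)/2.67 = 3.98 km.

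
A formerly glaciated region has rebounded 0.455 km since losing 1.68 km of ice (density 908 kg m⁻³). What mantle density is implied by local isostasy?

3350 kg m⁻³

ρ_m = ρ_ice t / u = 908 × 1.68 km/0.455 km = 3350 kg m⁻³.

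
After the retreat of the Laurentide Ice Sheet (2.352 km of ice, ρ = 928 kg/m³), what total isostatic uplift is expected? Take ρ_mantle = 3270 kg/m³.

0.667 km

Removing the load lets mantle flow back in; uplift u satisfies ρ_ice t = ρ_m u.
u = t ρ_ice/ρ_m = 2.352 km × 928/3270 = 0.667 km.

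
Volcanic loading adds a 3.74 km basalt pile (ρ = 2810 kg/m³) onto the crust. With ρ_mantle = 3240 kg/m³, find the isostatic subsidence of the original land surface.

3.24 km

Subaerial loading: s = t ρ_load / ρ_m.
s = 3.74 km × 2810/3240 = 3.24 km.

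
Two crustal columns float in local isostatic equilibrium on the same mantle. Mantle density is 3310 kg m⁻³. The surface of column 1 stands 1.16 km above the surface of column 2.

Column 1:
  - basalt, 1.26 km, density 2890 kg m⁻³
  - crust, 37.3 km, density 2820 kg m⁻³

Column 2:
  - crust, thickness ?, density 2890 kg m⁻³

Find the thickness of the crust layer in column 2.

35.6 km

Take the compensation level at the base of the deeper column (depth z_c below the surface of column 1) and equate Σ ρ_i t_i down to z_c; mantle fills any gap and the z_c terms cancel.
Column 1: 1.26×2890 + 37.3×2820 + (z_c − 38.56)×3310
Column 2: 1.16×0 + x×2890 + (z_c − 1.16 − 0 − x)×3310
The z_c×3310 term appears on both sides and cancels. Collect the known terms of each column as K = Σ(ρt)_known − 3310 × (depth of known layers): K_1 = 108827.4 − 3310×38.56 = −18806.2; K_2 = 0 − 3310×(1.16 + 0) = −3839.6.
Balance: K_1 = K_2 − x×(3310 − 2890), so x = (K_2 − K_1)/(3310 − 2890) = 14966.6/420 = 35.6 km.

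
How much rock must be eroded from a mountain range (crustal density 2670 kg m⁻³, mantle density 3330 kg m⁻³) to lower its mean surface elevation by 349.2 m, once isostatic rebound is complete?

1760 m

Net drop Δ = e − u = e − e ρ_c/ρ_m = e (ρ_m − ρ_c)/ρ_m.
e = Δ ρ_m/(ρ_m − ρ_c) = 349.2 m × 3330/660 = 1760 m.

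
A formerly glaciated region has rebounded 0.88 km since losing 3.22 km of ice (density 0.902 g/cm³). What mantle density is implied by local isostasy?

ρ_m = ρ_ice t / u = 0.902 × 3.22 km/0.88 km = 3.3 g/cm³.

3.3 g/cm³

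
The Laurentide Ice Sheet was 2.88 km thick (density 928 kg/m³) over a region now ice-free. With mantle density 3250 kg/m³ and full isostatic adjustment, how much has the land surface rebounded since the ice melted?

Removing the load lets mantle flow back in; uplift u satisfies ρ_ice t = ρ_m u.
u = t ρ_ice/ρ_m = 2.88 km × 928/3250 = 0.822 km.

0.822 km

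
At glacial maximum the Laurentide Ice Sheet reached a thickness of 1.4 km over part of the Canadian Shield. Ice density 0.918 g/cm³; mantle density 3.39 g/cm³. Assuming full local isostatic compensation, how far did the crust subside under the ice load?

0.379 km

Equating mass per unit area of the two columns: the ice load ρ_ice t is balanced by mantle displaced below, ρ_m s.
s = t ρ_ice / ρ_m = 1.4 km × 0.918/3.39 = 0.379 km.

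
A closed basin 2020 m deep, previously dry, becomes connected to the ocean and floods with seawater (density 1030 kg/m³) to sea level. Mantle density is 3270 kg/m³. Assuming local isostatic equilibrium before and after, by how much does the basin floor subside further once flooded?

After flooding the water column is d + s deep. Its weight must equal the weight of mantle displaced by the extra subsidence s: (d + s) ρ_w = s ρ_m.
s = d ρ_w / (ρ_m − ρ_w) = 2020 m × 1030/(3270 − 1030) = 929 m.

929 m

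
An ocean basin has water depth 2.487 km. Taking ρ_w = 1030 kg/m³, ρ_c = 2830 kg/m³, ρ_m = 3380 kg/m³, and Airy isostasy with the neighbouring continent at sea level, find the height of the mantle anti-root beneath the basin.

8.14 km

By Archimedes' principle applied to the lithosphere: replacing crust with seawater at the top is compensated by replacing crust with mantle at the base: d (ρ_c − ρ_w) = a (ρ_m − ρ_c).
a = d (ρ_c − ρ_w)/(ρ_m − ρ_c) = 2.487 km × 1800/550 = 8.14 km.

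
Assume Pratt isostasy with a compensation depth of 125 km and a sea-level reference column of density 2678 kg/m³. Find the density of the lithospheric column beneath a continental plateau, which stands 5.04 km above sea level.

2570 kg/m³

Pratt balance: ρ_ref D = ρ (D + h).
ρ = ρ_ref D/(D + h) = 2678 × 125 km/(125 km + 5.04 km) = 2570 kg/m³.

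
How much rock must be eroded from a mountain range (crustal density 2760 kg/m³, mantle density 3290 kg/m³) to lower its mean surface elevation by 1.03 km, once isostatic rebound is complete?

Net drop Δ = e − u = e − e ρ_c/ρ_m = e (ρ_m − ρ_c)/ρ_m.
e = Δ ρ_m/(ρ_m − ρ_c) = 1.03 km × 3290/530 = 6.39 km.

6.39 km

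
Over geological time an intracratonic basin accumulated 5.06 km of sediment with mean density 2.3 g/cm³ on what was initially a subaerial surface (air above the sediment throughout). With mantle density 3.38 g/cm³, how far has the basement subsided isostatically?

Subaerial load: s = t ρ_sed / ρ_m = 5.06 km × 2.3/3.38 = 3.44 km.

3.44 km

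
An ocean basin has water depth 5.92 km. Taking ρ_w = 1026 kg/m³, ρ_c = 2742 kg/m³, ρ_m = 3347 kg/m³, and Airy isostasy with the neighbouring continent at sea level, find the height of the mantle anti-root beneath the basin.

By Archimedes' principle applied to the lithosphere: replacing crust with seawater at the top is compensated by replacing crust with mantle at the base: d (ρ_c − ρ_w) = a (ρ_m − ρ_c).
a = d (ρ_c − ρ_w)/(ρ_m − ρ_c) = 5.92 km × 1716/605 = 16.8 km.

16.8 km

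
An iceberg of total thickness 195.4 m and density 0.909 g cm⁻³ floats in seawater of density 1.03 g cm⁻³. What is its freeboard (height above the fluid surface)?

23 m

Floating equilibrium: submerged depth d = t ρ_obj/ρ_fluid = 195.4 m × 0.909/1.03 = 172.4 m.
Freeboard = t − d = 195.4 m − 172.4 m = 23 m.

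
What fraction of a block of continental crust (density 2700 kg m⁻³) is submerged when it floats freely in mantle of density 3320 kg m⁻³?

Submerged fraction = ρ_obj/ρ_fluid = 2700/3320 = 81.3%.

81.3%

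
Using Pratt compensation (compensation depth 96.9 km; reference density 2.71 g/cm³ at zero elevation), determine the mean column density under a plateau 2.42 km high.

Pratt balance: ρ_ref D = ρ (D + h).
ρ = ρ_ref D/(D + h) = 2.71 × 96.9 km/(96.9 km + 2.42 km) = 2.64 g/cm³.

2.64 g/cm³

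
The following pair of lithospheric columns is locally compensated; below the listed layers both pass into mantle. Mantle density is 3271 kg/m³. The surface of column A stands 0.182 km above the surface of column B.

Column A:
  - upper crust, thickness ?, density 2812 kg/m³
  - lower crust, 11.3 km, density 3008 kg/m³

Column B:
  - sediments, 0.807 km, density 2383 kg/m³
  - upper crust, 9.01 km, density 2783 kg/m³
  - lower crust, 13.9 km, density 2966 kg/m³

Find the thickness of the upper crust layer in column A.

Take the compensation level at the base of the deeper column (depth z_c below the surface of column A) and equate Σ ρ_i t_i down to z_c; mantle fills any gap and the z_c terms cancel.
Column A: x×2812 + 11.3×3008 + (z_c − 11.3 − x)×3271
Column B: 0.182×0 + 0.807×2383 + 9.01×2783 + 13.9×2966 + (z_c − 0.182 − 23.717)×3271
The z_c×3271 term appears on both sides and cancels. Collect the known terms of each column as K = Σ(ρt)_known − 3271 × (depth of known layers): K_A = 33990.4 − 3271×11.3 = −2971.9; K_B = 68225.311 − 3271×(0.182 + 23.717) = −9948.318.
Balance: K_A − x×(3271 − 2812) = K_B, so x = (K_A − K_B)/(3271 − 2812) = 6976.42/459 = 15.2 km.

15.2 km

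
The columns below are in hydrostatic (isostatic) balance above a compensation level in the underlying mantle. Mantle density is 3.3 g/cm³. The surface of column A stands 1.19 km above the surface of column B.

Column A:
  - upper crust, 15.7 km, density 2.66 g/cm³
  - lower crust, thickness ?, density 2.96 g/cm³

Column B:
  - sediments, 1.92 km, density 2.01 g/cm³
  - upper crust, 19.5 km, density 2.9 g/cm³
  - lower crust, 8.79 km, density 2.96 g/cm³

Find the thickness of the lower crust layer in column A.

Take the compensation level at the base of the deeper column (depth z_c below the surface of column A) and equate Σ ρ_i t_i down to z_c; mantle fills any gap and the z_c terms cancel.
Column A: 15.7×2.66 + x×2.96 + (z_c − 15.7 − x)×3.3
Column B: 1.19×0 + 1.92×2.01 + 19.5×2.9 + 8.79×2.96 + (z_c − 1.19 − 30.21)×3.3
The z_c×3.3 term appears on both sides and cancels. Collect the known terms of each column as K = Σ(ρt)_known − 3.3 × (depth of known layers): K_A = 41.762 − 3.3×15.7 = −10.048; K_B = 86.4276 − 3.3×(1.19 + 30.21) = −17.1924.
Balance: K_A − x×(3.3 − 2.96) = K_B, so x = (K_A − K_B)/(3.3 − 2.96) = 7.1444/0.34 = 21 km.

21 km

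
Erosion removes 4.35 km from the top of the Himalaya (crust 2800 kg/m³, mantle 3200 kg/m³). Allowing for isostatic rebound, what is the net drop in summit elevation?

0.544 km

Rebound u = e ρ_c/ρ_m = 4.35 km × 2800/3200 = 3.806 km.
Net surface drop = e − u = 4.35 km − 3.806 km = e (ρ_m − ρ_c)/ρ_m = 0.544 km.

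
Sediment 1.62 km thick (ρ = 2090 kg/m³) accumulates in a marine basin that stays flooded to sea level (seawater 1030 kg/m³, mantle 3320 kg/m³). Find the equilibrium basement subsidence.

0.75 km

Submarine loading: the sediment displaces seawater, and the subsidence is in turn flooded, so s (ρ_m − ρ_w) = t (ρ_sed − ρ_w).
s = 1.62 km × (2090 − 1030) / (3320 − 1030) = 0.75 km.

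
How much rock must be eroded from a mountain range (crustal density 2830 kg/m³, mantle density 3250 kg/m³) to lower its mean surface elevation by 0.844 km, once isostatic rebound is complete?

6.53 km

Net drop Δ = e − u = e − e ρ_c/ρ_m = e (ρ_m − ρ_c)/ρ_m.
e = Δ ρ_m/(ρ_m − ρ_c) = 0.844 km × 3250/420 = 6.53 km.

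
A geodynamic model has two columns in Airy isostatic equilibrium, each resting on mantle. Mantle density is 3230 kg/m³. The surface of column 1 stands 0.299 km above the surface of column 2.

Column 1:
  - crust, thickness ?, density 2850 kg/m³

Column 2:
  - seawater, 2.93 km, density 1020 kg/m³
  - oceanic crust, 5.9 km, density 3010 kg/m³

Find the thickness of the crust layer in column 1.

23 km

Take the compensation level at the base of the deeper column (depth z_c below the surface of column 1) and equate Σ ρ_i t_i down to z_c; mantle fills any gap and the z_c terms cancel.
Column 1: x×2850 + (z_c − 0 − x)×3230
Column 2: 0.299×0 + 2.93×1020 + 5.9×3010 + (z_c − 0.299 − 8.83)×3230
The z_c×3230 term appears on both sides and cancels. Collect the known terms of each column as K = Σ(ρt)_known − 3230 × (depth of known layers): K_1 = 0 − 3230×0 = 0; K_2 = 20747.6 − 3230×(0.299 + 8.83) = −8739.07.
Balance: K_1 − x×(3230 − 2850) = K_2, so x = (K_1 − K_2)/(3230 − 2850) = 8739.07/380 = 23 km.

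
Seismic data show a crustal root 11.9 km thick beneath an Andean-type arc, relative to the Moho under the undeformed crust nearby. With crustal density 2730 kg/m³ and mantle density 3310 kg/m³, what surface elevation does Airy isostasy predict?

2.53 km

In Airy isostatic equilibrium: ρ_c h = (ρ_m − ρ_c) r.
h = r (ρ_m − ρ_c) / ρ_c = 11.9 km × (3310 − 2730) / 2730 = 2.53 km.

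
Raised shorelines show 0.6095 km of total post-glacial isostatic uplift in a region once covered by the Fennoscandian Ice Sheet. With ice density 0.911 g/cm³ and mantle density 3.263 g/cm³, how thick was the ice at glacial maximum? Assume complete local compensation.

u = t ρ_ice/ρ_m → t = u ρ_m/ρ_ice = 0.6095 km × 3.263/0.911 = 2.18 km.

2.18 km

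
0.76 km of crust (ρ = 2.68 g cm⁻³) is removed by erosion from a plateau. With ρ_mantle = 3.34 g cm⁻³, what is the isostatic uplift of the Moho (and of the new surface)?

Unloading: uplift u = e ρ_c/ρ_m = 0.76 km × 2.68/3.34 = 0.61 km.

0.61 km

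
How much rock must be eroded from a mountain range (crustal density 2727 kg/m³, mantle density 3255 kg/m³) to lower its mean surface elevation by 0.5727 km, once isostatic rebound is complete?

Net drop Δ = e − u = e − e ρ_c/ρ_m = e (ρ_m − ρ_c)/ρ_m.
e = Δ ρ_m/(ρ_m − ρ_c) = 0.5727 km × 3255/528 = 3.53 km.

3.53 km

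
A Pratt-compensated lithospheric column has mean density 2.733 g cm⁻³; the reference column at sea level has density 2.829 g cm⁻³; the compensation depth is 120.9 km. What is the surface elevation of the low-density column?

ρ_ref D = ρ (D + h) → h = D (ρ_ref − ρ)/ρ.
h = 120.9 km × (2.829 − 2.733)/2.733 = 4.25 km.

4.25 km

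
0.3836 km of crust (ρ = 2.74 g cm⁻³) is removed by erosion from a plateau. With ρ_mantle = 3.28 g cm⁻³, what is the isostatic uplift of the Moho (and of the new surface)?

Unloading: uplift u = e ρ_c/ρ_m = 0.3836 km × 2.74/3.28 = 0.32 km.

0.32 km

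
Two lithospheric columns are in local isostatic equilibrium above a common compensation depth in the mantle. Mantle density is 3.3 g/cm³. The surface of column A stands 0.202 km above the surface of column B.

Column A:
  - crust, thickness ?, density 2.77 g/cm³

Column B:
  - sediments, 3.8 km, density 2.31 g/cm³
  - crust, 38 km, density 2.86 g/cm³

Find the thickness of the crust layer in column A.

39.9 km

Take the compensation level at the base of the deeper column (depth z_c below the surface of column A) and equate Σ ρ_i t_i down to z_c; mantle fills any gap and the z_c terms cancel.
Column A: x×2.77 + (z_c − 0 − x)×3.3
Column B: 0.202×0 + 3.8×2.31 + 38×2.86 + (z_c − 0.202 − 41.8)×3.3
The z_c×3.3 term appears on both sides and cancels. Collect the known terms of each column as K = Σ(ρt)_known − 3.3 × (depth of known layers): K_A = 0 − 3.3×0 = 0; K_B = 117.458 − 3.3×(0.202 + 41.8) = −21.1486.
Balance: K_A − x×(3.3 − 2.77) = K_B, so x = (K_A − K_B)/(3.3 − 2.77) = 21.1486/0.53 = 39.9 km.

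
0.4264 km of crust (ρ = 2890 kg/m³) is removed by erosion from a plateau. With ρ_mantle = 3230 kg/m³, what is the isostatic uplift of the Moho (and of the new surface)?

0.382 km

Unloading: uplift u = e ρ_c/ρ_m = 0.4264 km × 2890/3230 = 0.382 km.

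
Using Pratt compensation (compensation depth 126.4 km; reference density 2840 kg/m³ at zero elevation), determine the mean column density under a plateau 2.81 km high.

2780 kg/m³

Pratt balance: ρ_ref D = ρ (D + h).
ρ = ρ_ref D/(D + h) = 2840 × 126.4 km/(126.4 km + 2.81 km) = 2780 kg/m³.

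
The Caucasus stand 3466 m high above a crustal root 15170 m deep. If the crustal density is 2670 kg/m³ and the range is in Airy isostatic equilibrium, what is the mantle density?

Airy balance: ρ_c h = (ρ_m − ρ_c) r → ρ_m = ρ_c (1 + h/r).
ρ_m = 2670 × (1 + 3466 m/15170 m) = 3280 kg/m³.

3280 kg/m³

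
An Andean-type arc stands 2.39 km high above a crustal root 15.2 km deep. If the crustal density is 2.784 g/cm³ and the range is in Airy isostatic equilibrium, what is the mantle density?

3.22 g/cm³

Airy balance: ρ_c h = (ρ_m − ρ_c) r → ρ_m = ρ_c (1 + h/r).
ρ_m = 2.784 × (1 + 2.39 km/15.2 km) = 3.22 g/cm³.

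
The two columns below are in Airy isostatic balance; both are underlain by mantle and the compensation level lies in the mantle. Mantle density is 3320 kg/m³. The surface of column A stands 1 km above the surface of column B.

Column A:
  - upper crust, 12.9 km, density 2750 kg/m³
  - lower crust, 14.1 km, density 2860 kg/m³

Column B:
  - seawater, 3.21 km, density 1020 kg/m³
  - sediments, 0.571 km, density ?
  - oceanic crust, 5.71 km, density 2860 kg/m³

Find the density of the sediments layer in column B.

2430 kg/m³

Take the compensation level at the base of the deeper column (depth z_c below the surface of column A) and equate Σ ρ_i t_i down to z_c; mantle fills any gap and the z_c terms cancel.
Column A: 12.9×2750 + 14.1×2860 + (z_c − 27)×3320
Column B: 1×0 + 3.21×1020 + 0.571×ρ + 5.71×2860 + (z_c − 1 − 9.491)×3320
The z_c×3320 term appears on both sides and cancels. Collect the known terms of each column as K = Σ(ρt)_known − 3320 × (depth of known layers): K_A = 75801 − 3320×27 = −13839; K_B = 19604.8 − 3320×(1 + 9.491) = −15225.32.
Balance: K_A = K_B + 0.571×ρ, so ρ = (K_A − K_B)/0.571 = 1386.32/0.571 = 2430 kg/m³.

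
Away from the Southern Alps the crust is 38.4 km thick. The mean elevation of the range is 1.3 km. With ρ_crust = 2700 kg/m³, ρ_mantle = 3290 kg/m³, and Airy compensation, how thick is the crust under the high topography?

45.6 km

Root depth r = h ρ_c / (ρ_m − ρ_c) = 1.3 km × 2700 / 590 = 5.949 km.
Total thickness = T + h + r = 38.4 km + 1.3 km + 5.949 km = 45.6 km.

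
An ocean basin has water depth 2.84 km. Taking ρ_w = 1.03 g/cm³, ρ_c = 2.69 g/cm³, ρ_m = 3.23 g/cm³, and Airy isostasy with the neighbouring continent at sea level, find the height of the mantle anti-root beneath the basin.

8.73 km

Equating mass per unit area of the two columns: replacing crust with seawater at the top is compensated by replacing crust with mantle at the base: d (ρ_c − ρ_w) = a (ρ_m − ρ_c).
a = d (ρ_c − ρ_w)/(ρ_m − ρ_c) = 2.84 km × 1.66/0.54 = 8.73 km.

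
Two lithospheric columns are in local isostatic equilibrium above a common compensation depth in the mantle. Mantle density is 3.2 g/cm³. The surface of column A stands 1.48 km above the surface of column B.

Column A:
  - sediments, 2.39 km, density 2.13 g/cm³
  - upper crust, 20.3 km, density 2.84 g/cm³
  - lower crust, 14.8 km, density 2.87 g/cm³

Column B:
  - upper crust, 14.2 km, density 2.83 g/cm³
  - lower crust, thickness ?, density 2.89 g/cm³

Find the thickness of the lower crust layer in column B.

15.4 km

Take the compensation level at the base of the deeper column (depth z_c below the surface of column A) and equate Σ ρ_i t_i down to z_c; mantle fills any gap and the z_c terms cancel.
Column A: 2.39×2.13 + 20.3×2.84 + 14.8×2.87 + (z_c − 37.49)×3.2
Column B: 1.48×0 + 14.2×2.83 + x×2.89 + (z_c − 1.48 − 14.2 − x)×3.2
The z_c×3.2 term appears on both sides and cancels. Collect the known terms of each column as K = Σ(ρt)_known − 3.2 × (depth of known layers): K_A = 105.2187 − 3.2×37.49 = −14.7493; K_B = 40.186 − 3.2×(1.48 + 14.2) = −9.99.
Balance: K_A = K_B − x×(3.2 − 2.89), so x = (K_B − K_A)/(3.2 − 2.89) = 4.7593/0.31 = 15.4 km.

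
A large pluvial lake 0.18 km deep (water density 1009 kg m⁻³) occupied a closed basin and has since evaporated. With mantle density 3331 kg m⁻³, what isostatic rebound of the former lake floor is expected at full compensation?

u = d ρ_w/ρ_m = 0.18 km × 1009/3331 = 0.0545 km.

0.0545 km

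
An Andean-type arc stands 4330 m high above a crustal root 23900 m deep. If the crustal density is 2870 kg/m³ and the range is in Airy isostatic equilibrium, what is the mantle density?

3390 kg/m³

Airy balance: ρ_c h = (ρ_m − ρ_c) r → ρ_m = ρ_c (1 + h/r).
ρ_m = 2870 × (1 + 4330 m/23900 m) = 3390 kg/m³.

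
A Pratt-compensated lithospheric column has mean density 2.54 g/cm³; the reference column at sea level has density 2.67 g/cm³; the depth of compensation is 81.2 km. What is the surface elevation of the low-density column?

ρ_ref D = ρ (D + h) → h = D (ρ_ref − ρ)/ρ.
h = 81.2 km × (2.67 − 2.54)/2.54 = 4.16 km.

4.16 km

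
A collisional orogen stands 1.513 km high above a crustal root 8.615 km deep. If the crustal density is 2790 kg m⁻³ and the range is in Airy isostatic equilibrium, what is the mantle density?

3280 kg m⁻³

Airy balance: ρ_c h = (ρ_m − ρ_c) r → ρ_m = ρ_c (1 + h/r).
ρ_m = 2790 × (1 + 1.513 km/8.615 km) = 3280 kg m⁻³.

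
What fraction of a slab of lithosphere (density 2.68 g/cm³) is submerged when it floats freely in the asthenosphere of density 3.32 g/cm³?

80.7%

Submerged fraction = ρ_obj/ρ_fluid = 2.68/3.32 = 80.7%.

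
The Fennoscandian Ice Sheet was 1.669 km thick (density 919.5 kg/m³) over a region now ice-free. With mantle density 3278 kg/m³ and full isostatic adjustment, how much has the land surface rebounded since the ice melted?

0.468 km

Removing the load lets mantle flow back in; uplift u satisfies ρ_ice t = ρ_m u.
u = t ρ_ice/ρ_m = 1.669 km × 919.5/3278 = 0.468 km.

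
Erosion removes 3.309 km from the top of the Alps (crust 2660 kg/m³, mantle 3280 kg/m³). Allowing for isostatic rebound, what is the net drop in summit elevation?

Rebound u = e ρ_c/ρ_m = 3.309 km × 2660/3280 = 2.684 km.
Net surface drop = e − u = 3.309 km − 2.684 km = e (ρ_m − ρ_c)/ρ_m = 0.625 km.

0.625 km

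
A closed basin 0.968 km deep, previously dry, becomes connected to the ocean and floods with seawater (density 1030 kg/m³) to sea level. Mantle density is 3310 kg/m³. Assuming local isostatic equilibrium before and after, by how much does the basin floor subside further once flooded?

0.437 km

After flooding the water column is d + s deep. Its weight must equal the weight of mantle displaced by the extra subsidence s: (d + s) ρ_w = s ρ_m.
s = d ρ_w / (ρ_m − ρ_w) = 0.968 km × 1030/(3310 − 1030) = 0.437 km.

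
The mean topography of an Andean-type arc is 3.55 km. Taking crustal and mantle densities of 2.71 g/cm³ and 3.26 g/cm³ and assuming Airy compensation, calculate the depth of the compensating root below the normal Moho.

17.5 km

Equating mass per unit area of the two columns: the weight of the topography is balanced by the buoyancy of the root, ρ_c h = (ρ_m − ρ_c) r.
r = h · ρ_c / (ρ_m − ρ_c) = 3.55 km × 2.71 / (3.26 − 2.71) = 17.5 km.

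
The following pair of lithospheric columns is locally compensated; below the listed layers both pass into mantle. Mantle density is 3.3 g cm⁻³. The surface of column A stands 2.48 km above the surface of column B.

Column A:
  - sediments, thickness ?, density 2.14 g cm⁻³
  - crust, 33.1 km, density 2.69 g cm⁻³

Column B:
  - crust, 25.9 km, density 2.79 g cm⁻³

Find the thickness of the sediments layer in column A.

1.04 km

Take the compensation level at the base of the deeper column (depth z_c below the surface of column A) and equate Σ ρ_i t_i down to z_c; mantle fills any gap and the z_c terms cancel.
Column A: x×2.14 + 33.1×2.69 + (z_c − 33.1 − x)×3.3
Column B: 2.48×0 + 25.9×2.79 + (z_c − 2.48 − 25.9)×3.3
The z_c×3.3 term appears on both sides and cancels. Collect the known terms of each column as K = Σ(ρt)_known − 3.3 × (depth of known layers): K_A = 89.039 − 3.3×33.1 = −20.191; K_B = 72.261 − 3.3×(2.48 + 25.9) = −21.393.
Balance: K_A − x×(3.3 − 2.14) = K_B, so x = (K_A − K_B)/(3.3 − 2.14) = 1.202/1.16 = 1.04 km.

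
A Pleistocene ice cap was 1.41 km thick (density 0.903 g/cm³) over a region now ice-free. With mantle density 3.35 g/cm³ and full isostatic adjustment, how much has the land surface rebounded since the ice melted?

Removing the load lets mantle flow back in; uplift u satisfies ρ_ice t = ρ_m u.
u = t ρ_ice/ρ_m = 1.41 km × 0.903/3.35 = 0.38 km.

0.38 km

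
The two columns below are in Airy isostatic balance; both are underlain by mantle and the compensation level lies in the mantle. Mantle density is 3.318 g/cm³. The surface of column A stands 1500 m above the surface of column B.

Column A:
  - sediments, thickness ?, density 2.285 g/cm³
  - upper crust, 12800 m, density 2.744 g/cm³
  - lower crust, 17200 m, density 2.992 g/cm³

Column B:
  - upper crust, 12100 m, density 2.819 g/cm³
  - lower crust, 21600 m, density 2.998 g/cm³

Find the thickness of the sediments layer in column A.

Take the compensation level at the base of the deeper column (depth z_c below the surface of column A) and equate Σ ρ_i t_i down to z_c; mantle fills any gap and the z_c terms cancel.
Column A: x×2.285 + 12800×2.744 + 17200×2.992 + (z_c − 30000 − x)×3.318
Column B: 1500×0 + 12100×2.819 + 21600×2.998 + (z_c − 1500 − 33700)×3.318
The z_c×3.318 term appears on both sides and cancels. Collect the known terms of each column as K = Σ(ρt)_known − 3.318 × (depth of known layers): K_A = 86585.6 − 3.318×30000 = −12954.4; K_B = 98866.7 − 3.318×(1500 + 33700) = −17926.9.
Balance: K_A − x×(3.318 − 2.285) = K_B, so x = (K_A − K_B)/(3.318 − 2.285) = 4972.5/1.033 = 4810 m.

4810 m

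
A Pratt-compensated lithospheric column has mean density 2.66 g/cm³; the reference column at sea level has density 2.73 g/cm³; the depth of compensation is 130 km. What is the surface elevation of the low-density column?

3.42 km

ρ_ref D = ρ (D + h) → h = D (ρ_ref − ρ)/ρ.
h = 130 km × (2.73 − 2.66)/2.66 = 3.42 km.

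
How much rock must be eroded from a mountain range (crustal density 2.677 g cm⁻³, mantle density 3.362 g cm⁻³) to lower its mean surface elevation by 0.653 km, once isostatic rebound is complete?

Net drop Δ = e − u = e − e ρ_c/ρ_m = e (ρ_m − ρ_c)/ρ_m.
e = Δ ρ_m/(ρ_m − ρ_c) = 0.653 km × 3.362/0.685 = 3.2 km.

3.2 km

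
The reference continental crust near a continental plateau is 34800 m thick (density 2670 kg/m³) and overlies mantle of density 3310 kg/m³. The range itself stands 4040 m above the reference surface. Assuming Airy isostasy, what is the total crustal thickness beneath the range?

55700 m

Root depth r = h ρ_c / (ρ_m − ρ_c) = 4040 m × 2670 / 640 = 16850 m.
Total thickness = T + h + r = 34800 m + 4040 m + 16850 m = 55700 m.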